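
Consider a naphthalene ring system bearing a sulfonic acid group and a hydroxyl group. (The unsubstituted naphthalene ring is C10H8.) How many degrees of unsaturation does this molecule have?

Atom tally by fragment:
  naphthalene ring system core → C:10 H:8
  (− 2 ring H displaced by substituents)
  + SO3H → S:1 O:3 H:1
  + OH → O:1 H:1
Element totals:
  C: 10
  H: 8
  O: 4
  S: 1
Molecular formula: C10H8O4S.
DoU = (2C + 2 + N − H − X) / 2 = (2·10 + 2 + 0 − 8 − 0) / 2 = 7.

7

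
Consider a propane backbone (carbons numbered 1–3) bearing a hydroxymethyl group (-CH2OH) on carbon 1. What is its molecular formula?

Atom tally by fragment:
  HOCH2CH2 → C:2 H:5 O:1
  CH2 → C:1 H:2
  CH3 → C:1 H:3
Element totals:
  C: 4
  H: 10
  O: 1

C4H10O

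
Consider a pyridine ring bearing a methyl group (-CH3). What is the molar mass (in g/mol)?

93.13 g/mol

Atom tally by fragment:
  pyridine ring core → C:5 H:5 N:1
  (− 1 ring H displaced by substituents)
  + CH3 → C:1 H:3
Element totals:
  C: 6
  H: 7
  N: 1
Molecular formula: C6H7N.
  M = 6(12.011) + 7(1.008) + 14.007
    = 72.066 + 7.056 + 14.007 = 93.129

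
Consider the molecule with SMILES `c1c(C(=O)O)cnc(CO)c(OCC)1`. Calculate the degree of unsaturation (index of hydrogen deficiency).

5

Atom tally by fragment:
  pyridine ring core → C:5 H:5 N:1
  (− 3 ring H displaced by substituents)
  + COOH → C:1 H:1 O:2
  + CH2OH → C:1 H:3 O:1
  + OC2H5 → C:2 H:5 O:1
Element totals:
  C: 9
  H: 11
  N: 1
  O: 4
Molecular formula: C9H11NO4.
DoU = (2C + 2 + N − H − X) / 2 = (2·9 + 2 + 1 − 11 − 0) / 2 = 5.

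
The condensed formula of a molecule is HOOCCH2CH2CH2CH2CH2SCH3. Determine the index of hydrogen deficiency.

Atom tally by fragment:
  HOOCCH2 → C:2 H:3 O:2
  CH2 → C:1 H:2
  CH2 → C:1 H:2
  CH2 → C:1 H:2
  CH2SCH3 → C:2 H:5 S:1
Element totals:
  C: 7
  H: 14
  O: 2
  S: 1
Molecular formula: C7H14O2S.
DoU = (2C + 2 + N − H − X) / 2 = (2·7 + 2 + 0 − 14 − 0) / 2 = 1.

1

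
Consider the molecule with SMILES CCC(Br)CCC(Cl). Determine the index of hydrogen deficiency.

0

Atom tally by fragment:
  CH3 → C:1 H:3
  CH2 → C:1 H:2
  CH(Br) → C:1 H:1 Br:1
  CH2 → C:1 H:2
  CH2 → C:1 H:2
  CH2Cl → C:1 H:2 Cl:1
Element totals:
  C: 6
  H: 12
  Br: 1
  Cl: 1
Molecular formula: C6H12BrCl.
DoU = (2C + 2 + N − H − X) / 2 = (2·6 + 2 + 0 − 12 − 2) / 2 = 0.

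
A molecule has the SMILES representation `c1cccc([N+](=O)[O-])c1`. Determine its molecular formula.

Atom tally by fragment:
  benzene ring core → C:6 H:6
  (− 1 ring H displaced by substituents)
  + NO2 → N:1 O:2
Element totals:
  C: 6
  H: 5
  N: 1
  O: 2

C6H5NO2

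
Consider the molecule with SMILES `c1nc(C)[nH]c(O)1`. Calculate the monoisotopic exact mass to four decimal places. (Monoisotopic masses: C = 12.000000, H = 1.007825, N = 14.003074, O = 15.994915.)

Atom tally by fragment:
  imidazole ring core → C:3 H:4 N:2
  (− 2 ring H displaced by substituents)
  + CH3 → C:1 H:3
  + OH → O:1 H:1
Element totals:
  C: 4
  H: 6
  N: 2
  O: 1
Molecular formula: C4H6N2O.
  M = 4(12.0) + 6(1.007825) + 2(14.003074) + 15.994915
    = 48.000000 + 6.046950 + 28.006148 + 15.994915 = 98.048013

98.0480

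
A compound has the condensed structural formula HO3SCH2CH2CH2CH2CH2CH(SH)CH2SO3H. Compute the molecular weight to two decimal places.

292.38 g/mol

Atom tally by fragment:
  HO3SCH2 → C:1 H:3 S:1 O:3
  CH2 → C:1 H:2
  CH2 → C:1 H:2
  CH2 → C:1 H:2
  CH2 → C:1 H:2
  CH(SH) → C:1 H:2 S:1
  CH2SO3H → C:1 H:3 S:1 O:3
Element totals:
  C: 7
  H: 16
  O: 6
  S: 3
Molecular formula: C7H16O6S3.
  M = 7(12.011) + 16(1.008) + 6(15.999) + 3(32.06)
    = 84.077 + 16.128 + 95.994 + 96.180 = 292.379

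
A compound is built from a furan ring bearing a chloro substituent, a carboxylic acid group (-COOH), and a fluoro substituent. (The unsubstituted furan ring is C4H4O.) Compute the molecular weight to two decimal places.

Atom tally by fragment:
  furan ring core → C:4 H:4 O:1
  (− 3 ring H displaced by substituents)
  + Cl → Cl:1
  + COOH → C:1 H:1 O:2
  + F → F:1
Element totals:
  C: 5
  H: 2
  Cl: 1
  F: 1
  O: 3
Molecular formula: C5H2ClFO3.
  M = 5(12.011) + 2(1.008) + 35.45 + 18.998 + 3(15.999)
    = 60.055 + 2.016 + 35.450 + 18.998 + 47.997 = 164.516

164.52 g/mol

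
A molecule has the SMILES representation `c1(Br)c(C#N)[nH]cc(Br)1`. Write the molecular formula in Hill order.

C5H2Br2N2

Atom tally by fragment:
  pyrrole ring core → C:4 H:5 N:1
  (− 3 ring H displaced by substituents)
  + Br → Br:1
  + CN → C:1 N:1
  + Br → Br:1
Element totals:
  C: 5
  H: 2
  Br: 2
  N: 2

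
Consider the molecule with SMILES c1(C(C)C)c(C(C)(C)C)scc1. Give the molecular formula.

C11H18S

Atom tally by fragment:
  thiophene ring core → C:4 H:4 S:1
  (− 2 ring H displaced by substituents)
  + CH(CH3)2 → C:3 H:7
  + C(CH3)3 → C:4 H:9
Element totals:
  C: 11
  H: 18
  S: 1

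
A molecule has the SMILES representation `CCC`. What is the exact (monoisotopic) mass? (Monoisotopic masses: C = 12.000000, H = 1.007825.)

44.0626

Atom tally by fragment:
  CH3 → C:1 H:3
  CH2 → C:1 H:2
  CH3 → C:1 H:3
Element totals:
  C: 3
  H: 8
Molecular formula: C3H8.
  M = 3(12.0) + 8(1.007825)
    = 36.000000 + 8.062600 = 44.062600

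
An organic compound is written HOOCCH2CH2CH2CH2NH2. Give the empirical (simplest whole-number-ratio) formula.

C5H11NO2

Element totals:
  C: 5
  H: 11
  N: 1
  O: 2
Molecular formula: C5H11NO2.
gcd of subscripts (5, 11, 1, 2) = 1, so the empirical formula equals the molecular formula.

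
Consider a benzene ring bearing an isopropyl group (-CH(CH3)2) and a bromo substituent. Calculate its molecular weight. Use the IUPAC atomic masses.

199.09 g/mol

Atom tally by fragment:
  benzene ring core → C:6 H:6
  (− 2 ring H displaced by substituents)
  + CH(CH3)2 → C:3 H:7
  + Br → Br:1
Element totals:
  C: 9
  H: 11
  Br: 1
Molecular formula: C9H11Br.
  M = 9(12.011) + 11(1.008) + 79.904
    = 108.099 + 11.088 + 79.904 = 199.091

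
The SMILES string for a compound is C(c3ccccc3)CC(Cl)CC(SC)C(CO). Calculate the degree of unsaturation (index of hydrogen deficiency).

Atom tally by fragment:
  C6H5CH2 → C:7 H:7
  CH2 → C:1 H:2
  CH(Cl) → C:1 H:1 Cl:1
  CH2 → C:1 H:2
  CH(SCH3) → C:2 H:4 S:1
  CH2CH2OH → C:2 H:5 O:1
Element totals:
  C: 14
  H: 21
  Cl: 1
  O: 1
  S: 1
Molecular formula: C14H21ClOS.
DoU = (2C + 2 + N − H − X) / 2 = (2·14 + 2 + 0 − 21 − 1) / 2 = 4.

4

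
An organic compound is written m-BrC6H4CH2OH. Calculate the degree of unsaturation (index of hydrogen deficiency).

4

Atom tally by fragment:
  benzene ring core → C:6 H:6
  (− 2 ring H displaced by substituents)
  + Br → Br:1
  + CH2OH → C:1 H:3 O:1
Element totals:
  C: 7
  H: 7
  Br: 1
  O: 1
Molecular formula: C7H7BrO.
DoU = (2C + 2 + N − H − X) / 2 = (2·7 + 2 + 0 − 7 − 1) / 2 = 4.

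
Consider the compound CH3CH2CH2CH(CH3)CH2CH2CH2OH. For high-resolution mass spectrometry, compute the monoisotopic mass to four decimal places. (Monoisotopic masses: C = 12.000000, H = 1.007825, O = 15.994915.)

130.1358

Element totals:
  C: 8
  H: 18
  O: 1
Molecular formula: C8H18O.
  M = 8(12.0) + 18(1.007825) + 15.994915
    = 96.000000 + 18.140850 + 15.994915 = 130.135765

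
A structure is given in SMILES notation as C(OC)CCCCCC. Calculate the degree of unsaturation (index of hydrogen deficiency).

Atom tally by fragment:
  CH3OCH2 → C:2 H:5 O:1
  CH2 → C:1 H:2
  CH2 → C:1 H:2
  CH2 → C:1 H:2
  CH2 → C:1 H:2
  CH2 → C:1 H:2
  CH3 → C:1 H:3
Element totals:
  C: 8
  H: 18
  O: 1
Molecular formula: C8H18O.
DoU = (2C + 2 + N − H − X) / 2 = (2·8 + 2 + 0 − 18 − 0) / 2 = 0.

0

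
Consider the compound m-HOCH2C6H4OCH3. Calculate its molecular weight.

Element totals:
  C: 8
  H: 10
  O: 2
Molecular formula: C8H10O2.
  M = 8(12.011) + 10(1.008) + 2(15.999)
    = 96.088 + 10.080 + 31.998 = 138.166

138.17 g/mol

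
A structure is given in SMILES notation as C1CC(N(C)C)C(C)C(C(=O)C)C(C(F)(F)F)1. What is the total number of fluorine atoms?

3

Atom tally by fragment:
  cyclohexane ring core → C:6 H:12
  (− 4 ring H displaced by substituents)
  + N(CH3)2 → N:1 C:2 H:6
  + CH3 → C:1 H:3
  + COCH3 → C:2 H:3 O:1
  + CF3 → C:1 F:3
Element totals:
  C: 12
  H: 20
  F: 3
  N: 1
  O: 1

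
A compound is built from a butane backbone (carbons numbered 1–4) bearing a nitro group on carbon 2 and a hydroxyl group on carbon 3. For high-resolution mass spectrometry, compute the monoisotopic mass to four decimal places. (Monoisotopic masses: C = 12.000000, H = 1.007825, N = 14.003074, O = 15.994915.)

119.0582

Atom tally by fragment:
  CH3 → C:1 H:3
  CH(NO2) → C:1 H:1 N:1 O:2
  CH(OH) → C:1 H:2 O:1
  CH3 → C:1 H:3
Element totals:
  C: 4
  H: 9
  N: 1
  O: 3
Molecular formula: C4H9NO3.
  M = 4(12.0) + 9(1.007825) + 14.003074 + 3(15.994915)
    = 48.000000 + 9.070425 + 14.003074 + 47.984745 = 119.058244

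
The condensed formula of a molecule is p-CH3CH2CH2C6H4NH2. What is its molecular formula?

C9H13N

Atom tally by fragment:
  benzene ring core → C:6 H:6
  (− 2 ring H displaced by substituents)
  + CH2CH2CH3 → C:3 H:7
  + NH2 → N:1 H:2
Element totals:
  C: 9
  H: 13
  N: 1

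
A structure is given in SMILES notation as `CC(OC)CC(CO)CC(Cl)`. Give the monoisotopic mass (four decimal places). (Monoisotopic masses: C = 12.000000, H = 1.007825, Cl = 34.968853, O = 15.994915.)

Atom tally by fragment:
  CH3 → C:1 H:3
  CH(OCH3) → C:2 H:4 O:1
  CH2 → C:1 H:2
  CH(CH2OH) → C:2 H:4 O:1
  CH2 → C:1 H:2
  CH2Cl → C:1 H:2 Cl:1
Element totals:
  C: 8
  H: 17
  Cl: 1
  O: 2
Molecular formula: C8H17ClO2.
  M = 8(12.0) + 17(1.007825) + 34.968853 + 2(15.994915)
    = 96.000000 + 17.133025 + 34.968853 + 31.989830 = 180.091708

180.0917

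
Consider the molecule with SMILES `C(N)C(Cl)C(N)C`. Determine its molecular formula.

C4H11ClN2

Atom tally by fragment:
  H2NCH2 → C:1 H:4 N:1
  CH(Cl) → C:1 H:1 Cl:1
  CH(NH2) → C:1 H:3 N:1
  CH3 → C:1 H:3
Element totals:
  C: 4
  H: 11
  Cl: 1
  N: 2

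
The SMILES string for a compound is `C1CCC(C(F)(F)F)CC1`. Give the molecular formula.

Atom tally by fragment:
  cyclohexane ring core → C:6 H:12
  (− 1 ring H displaced by substituents)
  + CF3 → C:1 F:3
Element totals:
  C: 7
  H: 11
  F: 3

C7H11F3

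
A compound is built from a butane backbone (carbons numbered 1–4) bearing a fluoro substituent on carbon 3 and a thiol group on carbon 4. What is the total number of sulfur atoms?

Atom tally by fragment:
  CH3 → C:1 H:3
  CH2 → C:1 H:2
  CH(F) → C:1 H:1 F:1
  CH2SH → C:1 H:3 S:1
Element totals:
  C: 4
  H: 9
  F: 1
  S: 1

1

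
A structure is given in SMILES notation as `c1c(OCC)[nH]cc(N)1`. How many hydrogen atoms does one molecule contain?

Atom tally by fragment:
  pyrrole ring core → C:4 H:5 N:1
  (− 2 ring H displaced by substituents)
  + OC2H5 → C:2 H:5 O:1
  + NH2 → N:1 H:2
Element totals:
  C: 6
  H: 10
  N: 2
  O: 1

10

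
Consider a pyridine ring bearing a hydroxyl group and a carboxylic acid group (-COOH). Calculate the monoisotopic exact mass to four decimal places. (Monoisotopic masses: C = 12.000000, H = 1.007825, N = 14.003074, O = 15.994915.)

Atom tally by fragment:
  pyridine ring core → C:5 H:5 N:1
  (− 2 ring H displaced by substituents)
  + OH → O:1 H:1
  + COOH → C:1 H:1 O:2
Element totals:
  C: 6
  H: 5
  N: 1
  O: 3
Molecular formula: C6H5NO3.
  M = 6(12.0) + 5(1.007825) + 14.003074 + 3(15.994915)
    = 72.000000 + 5.039125 + 14.003074 + 47.984745 = 139.026944

139.0269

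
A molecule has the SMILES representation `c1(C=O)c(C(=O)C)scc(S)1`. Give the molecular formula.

Atom tally by fragment:
  thiophene ring core → C:4 H:4 S:1
  (− 3 ring H displaced by substituents)
  + CHO → C:1 H:1 O:1
  + COCH3 → C:2 H:3 O:1
  + SH → S:1 H:1
Element totals:
  C: 7
  H: 6
  O: 2
  S: 2

C7H6O2S2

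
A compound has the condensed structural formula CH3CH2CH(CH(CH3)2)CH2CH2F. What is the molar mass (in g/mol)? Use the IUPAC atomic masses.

Element totals:
  C: 8
  H: 17
  F: 1
Molecular formula: C8H17F.
  M = 8(12.011) + 17(1.008) + 18.998
    = 96.088 + 17.136 + 18.998 = 132.222

132.22 g/mol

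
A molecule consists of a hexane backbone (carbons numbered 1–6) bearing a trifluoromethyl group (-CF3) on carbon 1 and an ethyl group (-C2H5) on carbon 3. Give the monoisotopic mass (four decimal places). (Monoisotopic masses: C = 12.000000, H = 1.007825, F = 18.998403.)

182.1282

Atom tally by fragment:
  F3CCH2 → C:2 H:2 F:3
  CH2 → C:1 H:2
  CH(C2H5) → C:3 H:6
  CH2 → C:1 H:2
  CH2 → C:1 H:2
  CH3 → C:1 H:3
Element totals:
  C: 9
  H: 17
  F: 3
Molecular formula: C9H17F3.
  M = 9(12.0) + 17(1.007825) + 3(18.998403)
    = 108.000000 + 17.133025 + 56.995209 = 182.128234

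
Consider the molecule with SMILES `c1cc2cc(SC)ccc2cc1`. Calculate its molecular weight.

174.26 g/mol

Atom tally by fragment:
  naphthalene ring system core → C:10 H:8
  (− 1 ring H displaced by substituents)
  + SCH3 → C:1 H:3 S:1
Element totals:
  C: 11
  H: 10
  S: 1
Molecular formula: C11H10S.
  M = 11(12.011) + 10(1.008) + 32.06
    = 132.121 + 10.080 + 32.060 = 174.261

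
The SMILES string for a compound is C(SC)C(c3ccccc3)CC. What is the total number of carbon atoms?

11

Atom tally by fragment:
  CH3SCH2 → C:2 H:5 S:1
  CH(C6H5) → C:7 H:6
  CH2 → C:1 H:2
  CH3 → C:1 H:3
Element totals:
  C: 11
  H: 16
  S: 1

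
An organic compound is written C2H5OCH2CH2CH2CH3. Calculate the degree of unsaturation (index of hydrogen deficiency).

Element totals:
  C: 6
  H: 14
  O: 1
Molecular formula: C6H14O.
DoU = (2C + 2 + N − H − X) / 2 = (2·6 + 2 + 0 − 14 − 0) / 2 = 0.

0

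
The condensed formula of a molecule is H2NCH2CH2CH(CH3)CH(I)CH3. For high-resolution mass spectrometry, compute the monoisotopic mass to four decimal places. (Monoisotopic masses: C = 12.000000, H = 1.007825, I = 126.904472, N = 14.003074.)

227.0171

Element totals:
  C: 6
  H: 14
  I: 1
  N: 1
Molecular formula: C6H14IN.
  M = 6(12.0) + 14(1.007825) + 126.904472 + 14.003074
    = 72.000000 + 14.109550 + 126.904472 + 14.003074 = 227.017096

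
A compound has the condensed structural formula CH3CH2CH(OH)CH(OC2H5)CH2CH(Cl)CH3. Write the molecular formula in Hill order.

Atom tally by fragment:
  CH3 → C:1 H:3
  CH2 → C:1 H:2
  CH(OH) → C:1 H:2 O:1
  CH(OC2H5) → C:3 H:6 O:1
  CH2 → C:1 H:2
  CH(Cl) → C:1 H:1 Cl:1
  CH3 → C:1 H:3
Element totals:
  C: 9
  H: 19
  Cl: 1
  O: 2

C9H19ClO2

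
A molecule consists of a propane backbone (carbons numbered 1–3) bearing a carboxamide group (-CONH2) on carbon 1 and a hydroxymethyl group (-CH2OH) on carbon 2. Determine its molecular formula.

C5H11NO2

Atom tally by fragment:
  H2NOCCH2 → C:2 H:4 O:1 N:1
  CH(CH2OH) → C:2 H:4 O:1
  CH3 → C:1 H:3
Element totals:
  C: 5
  H: 11
  N: 1
  O: 2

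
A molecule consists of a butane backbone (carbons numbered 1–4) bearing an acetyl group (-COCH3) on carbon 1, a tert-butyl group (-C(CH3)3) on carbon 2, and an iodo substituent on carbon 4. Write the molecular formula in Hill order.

Atom tally by fragment:
  CH3COCH2 → C:3 H:5 O:1
  CH(C(CH3)3) → C:5 H:10
  CH2 → C:1 H:2
  CH2I → C:1 H:2 I:1
Element totals:
  C: 10
  H: 19
  I: 1
  O: 1

C10H19IO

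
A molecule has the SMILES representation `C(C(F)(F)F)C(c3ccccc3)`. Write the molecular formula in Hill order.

C9H9F3

Atom tally by fragment:
  F3CCH2 → C:2 H:2 F:3
  CH2C6H5 → C:7 H:7
Element totals:
  C: 9
  H: 9
  F: 3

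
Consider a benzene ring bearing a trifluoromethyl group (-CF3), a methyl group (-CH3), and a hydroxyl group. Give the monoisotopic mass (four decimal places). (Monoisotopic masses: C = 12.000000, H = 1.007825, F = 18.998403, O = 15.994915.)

Atom tally by fragment:
  benzene ring core → C:6 H:6
  (− 3 ring H displaced by substituents)
  + CF3 → C:1 F:3
  + CH3 → C:1 H:3
  + OH → O:1 H:1
Element totals:
  C: 8
  H: 7
  F: 3
  O: 1
Molecular formula: C8H7F3O.
  M = 8(12.0) + 7(1.007825) + 3(18.998403) + 15.994915
    = 96.000000 + 7.054775 + 56.995209 + 15.994915 = 176.044899

176.0449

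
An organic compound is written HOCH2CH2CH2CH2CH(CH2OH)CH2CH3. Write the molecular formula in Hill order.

C8H18O2

Atom tally by fragment:
  HOCH2CH2 → C:2 H:5 O:1
  CH2 → C:1 H:2
  CH2 → C:1 H:2
  CH(CH2OH) → C:2 H:4 O:1
  CH2 → C:1 H:2
  CH3 → C:1 H:3
Element totals:
  C: 8
  H: 18
  O: 2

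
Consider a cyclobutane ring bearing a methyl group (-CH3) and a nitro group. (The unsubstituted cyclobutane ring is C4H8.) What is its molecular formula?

C5H9NO2

Atom tally by fragment:
  cyclobutane ring core → C:4 H:8
  (− 2 ring H displaced by substituents)
  + CH3 → C:1 H:3
  + NO2 → N:1 O:2
Element totals:
  C: 5
  H: 9
  N: 1
  O: 2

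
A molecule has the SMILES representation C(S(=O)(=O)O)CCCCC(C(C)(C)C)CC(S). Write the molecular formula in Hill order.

Atom tally by fragment:
  HO3SCH2 → C:1 H:3 S:1 O:3
  CH2 → C:1 H:2
  CH2 → C:1 H:2
  CH2 → C:1 H:2
  CH2 → C:1 H:2
  CH(C(CH3)3) → C:5 H:10
  CH2 → C:1 H:2
  CH2SH → C:1 H:3 S:1
Element totals:
  C: 12
  H: 26
  O: 3
  S: 2

C12H26O3S2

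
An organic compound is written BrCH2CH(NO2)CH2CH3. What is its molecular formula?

Element totals:
  C: 4
  H: 8
  Br: 1
  N: 1
  O: 2

C4H8BrNO2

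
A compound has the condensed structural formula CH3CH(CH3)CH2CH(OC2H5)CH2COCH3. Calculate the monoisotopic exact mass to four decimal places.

172.1463

Element totals:
  C: 10
  H: 20
  O: 2
Molecular formula: C10H20O2.
  M = 10(12.0) + 20(1.007825) + 2(15.994915)
    = 120.000000 + 20.156500 + 31.989830 = 172.146330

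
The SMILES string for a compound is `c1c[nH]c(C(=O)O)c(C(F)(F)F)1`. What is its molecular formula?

C6H4F3NO2

Atom tally by fragment:
  pyrrole ring core → C:4 H:5 N:1
  (− 2 ring H displaced by substituents)
  + COOH → C:1 H:1 O:2
  + CF3 → C:1 F:3
Element totals:
  C: 6
  H: 4
  F: 3
  N: 1
  O: 2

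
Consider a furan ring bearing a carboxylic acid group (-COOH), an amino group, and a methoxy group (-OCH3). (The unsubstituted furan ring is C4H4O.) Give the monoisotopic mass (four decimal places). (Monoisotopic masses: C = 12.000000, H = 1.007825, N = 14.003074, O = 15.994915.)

Atom tally by fragment:
  furan ring core → C:4 H:4 O:1
  (− 3 ring H displaced by substituents)
  + COOH → C:1 H:1 O:2
  + NH2 → N:1 H:2
  + OCH3 → C:1 H:3 O:1
Element totals:
  C: 6
  H: 7
  N: 1
  O: 4
Molecular formula: C6H7NO4.
  M = 6(12.0) + 7(1.007825) + 14.003074 + 4(15.994915)
    = 72.000000 + 7.054775 + 14.003074 + 63.979660 = 157.037509

157.0375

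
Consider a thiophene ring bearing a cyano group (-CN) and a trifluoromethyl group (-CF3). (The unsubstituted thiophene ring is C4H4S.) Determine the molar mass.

177.14 g/mol

Atom tally by fragment:
  thiophene ring core → C:4 H:4 S:1
  (− 2 ring H displaced by substituents)
  + CN → C:1 N:1
  + CF3 → C:1 F:3
Element totals:
  C: 6
  H: 2
  F: 3
  N: 1
  S: 1
Molecular formula: C6H2F3NS.
  M = 6(12.011) + 2(1.008) + 3(18.998) + 14.007 + 32.06
    = 72.066 + 2.016 + 56.994 + 14.007 + 32.060 = 177.143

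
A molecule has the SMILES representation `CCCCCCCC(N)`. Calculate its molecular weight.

129.25 g/mol

Atom tally by fragment:
  CH3 → C:1 H:3
  CH2 → C:1 H:2
  CH2 → C:1 H:2
  CH2 → C:1 H:2
  CH2 → C:1 H:2
  CH2 → C:1 H:2
  CH2 → C:1 H:2
  CH2NH2 → C:1 H:4 N:1
Element totals:
  C: 8
  H: 19
  N: 1
Molecular formula: C8H19N.
  M = 8(12.011) + 19(1.008) + 14.007
    = 96.088 + 19.152 + 14.007 = 129.247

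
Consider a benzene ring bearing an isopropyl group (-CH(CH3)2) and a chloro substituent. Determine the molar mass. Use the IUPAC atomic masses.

154.64 g/mol

Atom tally by fragment:
  benzene ring core → C:6 H:6
  (− 2 ring H displaced by substituents)
  + CH(CH3)2 → C:3 H:7
  + Cl → Cl:1
Element totals:
  C: 9
  H: 11
  Cl: 1
Molecular formula: C9H11Cl.
  M = 9(12.011) + 11(1.008) + 35.45
    = 108.099 + 11.088 + 35.450 = 154.637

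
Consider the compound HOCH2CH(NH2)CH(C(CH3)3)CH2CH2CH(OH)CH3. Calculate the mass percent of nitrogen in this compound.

Element totals:
  C: 11
  H: 25
  N: 1
  O: 2
Molecular formula: C11H25NO2.
Molar mass = 203.326 g/mol.
Mass from N: 1 × 14.007 = 14.007 g/mol.
%N = 14.007 / 203.326 × 100 = 6.89%.

6.89%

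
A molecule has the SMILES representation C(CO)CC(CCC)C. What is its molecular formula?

Atom tally by fragment:
  HOCH2CH2 → C:2 H:5 O:1
  CH2 → C:1 H:2
  CH(CH2CH2CH3) → C:4 H:8
  CH3 → C:1 H:3
Element totals:
  C: 8
  H: 18
  O: 1

C8H18O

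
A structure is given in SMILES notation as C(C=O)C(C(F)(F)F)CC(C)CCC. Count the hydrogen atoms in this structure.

Atom tally by fragment:
  OHCCH2 → C:2 H:3 O:1
  CH(CF3) → C:2 H:1 F:3
  CH2 → C:1 H:2
  CH(CH3) → C:2 H:4
  CH2 → C:1 H:2
  CH2 → C:1 H:2
  CH3 → C:1 H:3
Element totals:
  C: 10
  H: 17
  F: 3
  O: 1

17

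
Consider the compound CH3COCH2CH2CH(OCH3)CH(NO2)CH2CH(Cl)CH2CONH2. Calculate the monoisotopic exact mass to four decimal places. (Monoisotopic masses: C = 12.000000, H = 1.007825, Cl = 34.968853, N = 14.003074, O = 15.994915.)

Atom tally by fragment:
  CH3COCH2 → C:3 H:5 O:1
  CH2 → C:1 H:2
  CH(OCH3) → C:2 H:4 O:1
  CH(NO2) → C:1 H:1 N:1 O:2
  CH2 → C:1 H:2
  CH(Cl) → C:1 H:1 Cl:1
  CH2CONH2 → C:2 H:4 O:1 N:1
Element totals:
  C: 11
  H: 19
  Cl: 1
  N: 2
  O: 5
Molecular formula: C11H19ClN2O5.
  M = 11(12.0) + 19(1.007825) + 34.968853 + 2(14.003074) + 5(15.994915)
    = 132.000000 + 19.148675 + 34.968853 + 28.006148 + 79.974575 = 294.098251

294.0983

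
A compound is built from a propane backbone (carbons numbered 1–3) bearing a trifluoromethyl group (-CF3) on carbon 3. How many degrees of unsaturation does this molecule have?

Atom tally by fragment:
  CH3 → C:1 H:3
  CH2 → C:1 H:2
  CH2CF3 → C:2 H:2 F:3
Element totals:
  C: 4
  H: 7
  F: 3
Molecular formula: C4H7F3.
DoU = (2C + 2 + N − H − X) / 2 = (2·4 + 2 + 0 − 7 − 3) / 2 = 0.

0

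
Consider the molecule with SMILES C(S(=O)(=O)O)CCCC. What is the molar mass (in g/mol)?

152.21 g/mol

Atom tally by fragment:
  HO3SCH2 → C:1 H:3 S:1 O:3
  CH2 → C:1 H:2
  CH2 → C:1 H:2
  CH2 → C:1 H:2
  CH3 → C:1 H:3
Element totals:
  C: 5
  H: 12
  O: 3
  S: 1
Molecular formula: C5H12O3S.
  M = 5(12.011) + 12(1.008) + 3(15.999) + 32.06
    = 60.055 + 12.096 + 47.997 + 32.060 = 152.208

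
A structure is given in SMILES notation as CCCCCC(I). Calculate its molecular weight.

Atom tally by fragment:
  CH3 → C:1 H:3
  CH2 → C:1 H:2
  CH2 → C:1 H:2
  CH2 → C:1 H:2
  CH2 → C:1 H:2
  CH2I → C:1 H:2 I:1
Element totals:
  C: 6
  H: 13
  I: 1
Molecular formula: C6H13I.
  M = 6(12.011) + 13(1.008) + 126.904
    = 72.066 + 13.104 + 126.904 = 212.074

212.07 g/mol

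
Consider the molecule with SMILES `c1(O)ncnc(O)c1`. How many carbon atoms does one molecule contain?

4

Atom tally by fragment:
  pyrimidine ring core → C:4 H:4 N:2
  (− 2 ring H displaced by substituents)
  + OH → O:1 H:1
  + OH → O:1 H:1
Element totals:
  C: 4
  H: 4
  N: 2
  O: 2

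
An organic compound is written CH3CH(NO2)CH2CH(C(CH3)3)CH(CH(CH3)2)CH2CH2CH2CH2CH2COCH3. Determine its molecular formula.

C19H37NO3

Atom tally by fragment:
  CH3 → C:1 H:3
  CH(NO2) → C:1 H:1 N:1 O:2
  CH2 → C:1 H:2
  CH(C(CH3)3) → C:5 H:10
  CH(CH(CH3)2) → C:4 H:8
  CH2 → C:1 H:2
  CH2 → C:1 H:2
  CH2 → C:1 H:2
  CH2 → C:1 H:2
  CH2COCH3 → C:3 H:5 O:1
Element totals:
  C: 19
  H: 37
  N: 1
  O: 3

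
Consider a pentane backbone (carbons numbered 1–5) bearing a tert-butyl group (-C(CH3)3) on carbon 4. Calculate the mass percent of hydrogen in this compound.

15.72%

Atom tally by fragment:
  CH3 → C:1 H:3
  CH2 → C:1 H:2
  CH2 → C:1 H:2
  CH(C(CH3)3) → C:5 H:10
  CH3 → C:1 H:3
Element totals:
  C: 9
  H: 20
Molecular formula: C9H20.
Molar mass = 128.259 g/mol.
Mass from H: 20 × 1.008 = 20.160 g/mol.
%H = 20.160 / 128.259 × 100 = 15.72%.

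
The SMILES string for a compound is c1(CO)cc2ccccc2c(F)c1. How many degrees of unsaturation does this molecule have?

7

Atom tally by fragment:
  naphthalene ring system core → C:10 H:8
  (− 2 ring H displaced by substituents)
  + CH2OH → C:1 H:3 O:1
  + F → F:1
Element totals:
  C: 11
  H: 9
  F: 1
  O: 1
Molecular formula: C11H9FO.
DoU = (2C + 2 + N − H − X) / 2 = (2·11 + 2 + 0 − 9 − 1) / 2 = 7.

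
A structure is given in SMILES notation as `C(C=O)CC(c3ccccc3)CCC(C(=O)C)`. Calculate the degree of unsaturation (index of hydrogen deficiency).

6

Atom tally by fragment:
  OHCCH2 → C:2 H:3 O:1
  CH2 → C:1 H:2
  CH(C6H5) → C:7 H:6
  CH2 → C:1 H:2
  CH2 → C:1 H:2
  CH2COCH3 → C:3 H:5 O:1
Element totals:
  C: 15
  H: 20
  O: 2
Molecular formula: C15H20O2.
DoU = (2C + 2 + N − H − X) / 2 = (2·15 + 2 + 0 − 20 − 0) / 2 = 6.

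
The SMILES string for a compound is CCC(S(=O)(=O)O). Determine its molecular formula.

C3H8O3S

Atom tally by fragment:
  CH3 → C:1 H:3
  CH2 → C:1 H:2
  CH2SO3H → C:1 H:3 S:1 O:3
Element totals:
  C: 3
  H: 8
  O: 3
  S: 1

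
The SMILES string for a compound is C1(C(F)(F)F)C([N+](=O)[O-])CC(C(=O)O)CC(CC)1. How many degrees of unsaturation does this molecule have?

3

Atom tally by fragment:
  cyclohexane ring core → C:6 H:12
  (− 4 ring H displaced by substituents)
  + CF3 → C:1 F:3
  + NO2 → N:1 O:2
  + COOH → C:1 H:1 O:2
  + C2H5 → C:2 H:5
Element totals:
  C: 10
  H: 14
  F: 3
  N: 1
  O: 4
Molecular formula: C10H14F3NO4.
DoU = (2C + 2 + N − H − X) / 2 = (2·10 + 2 + 1 − 14 − 3) / 2 = 3.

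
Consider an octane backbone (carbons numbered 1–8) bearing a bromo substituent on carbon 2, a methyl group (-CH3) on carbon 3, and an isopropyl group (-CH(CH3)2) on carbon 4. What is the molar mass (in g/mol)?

249.24 g/mol

Atom tally by fragment:
  CH3 → C:1 H:3
  CH(Br) → C:1 H:1 Br:1
  CH(CH3) → C:2 H:4
  CH(CH(CH3)2) → C:4 H:8
  CH2 → C:1 H:2
  CH2 → C:1 H:2
  CH2 → C:1 H:2
  CH3 → C:1 H:3
Element totals:
  C: 12
  H: 25
  Br: 1
Molecular formula: C12H25Br.
  M = 12(12.011) + 25(1.008) + 79.904
    = 144.132 + 25.200 + 79.904 = 249.236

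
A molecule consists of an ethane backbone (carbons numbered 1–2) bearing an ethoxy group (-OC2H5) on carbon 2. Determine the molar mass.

Atom tally by fragment:
  CH3 → C:1 H:3
  CH2OC2H5 → C:3 H:7 O:1
Element totals:
  C: 4
  H: 10
  O: 1
Molecular formula: C4H10O.
  M = 4(12.011) + 10(1.008) + 15.999
    = 48.044 + 10.080 + 15.999 = 74.123

74.12 g/mol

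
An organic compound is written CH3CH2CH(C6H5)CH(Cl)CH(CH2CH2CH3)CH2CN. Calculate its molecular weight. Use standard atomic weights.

263.81 g/mol

Atom tally by fragment:
  CH3 → C:1 H:3
  CH2 → C:1 H:2
  CH(C6H5) → C:7 H:6
  CH(Cl) → C:1 H:1 Cl:1
  CH(CH2CH2CH3) → C:4 H:8
  CH2CN → C:2 H:2 N:1
Element totals:
  C: 16
  H: 22
  Cl: 1
  N: 1
Molecular formula: C16H22ClN.
  M = 16(12.011) + 22(1.008) + 35.45 + 14.007
    = 192.176 + 22.176 + 35.450 + 14.007 = 263.809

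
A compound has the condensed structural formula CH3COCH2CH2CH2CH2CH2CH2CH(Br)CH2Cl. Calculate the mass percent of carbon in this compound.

44.55%

Element totals:
  C: 10
  H: 18
  Br: 1
  Cl: 1
  O: 1
Molecular formula: C10H18BrClO.
Molar mass = 269.607 g/mol.
Mass from C: 10 × 12.011 = 120.110 g/mol.
%C = 120.110 / 269.607 × 100 = 44.55%.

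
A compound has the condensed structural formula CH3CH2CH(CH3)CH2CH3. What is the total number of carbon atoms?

Atom tally by fragment:
  CH3 → C:1 H:3
  CH2 → C:1 H:2
  CH(CH3) → C:2 H:4
  CH2 → C:1 H:2
  CH3 → C:1 H:3
Element totals:
  C: 6
  H: 14

6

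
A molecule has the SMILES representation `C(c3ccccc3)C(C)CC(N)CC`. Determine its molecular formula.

Atom tally by fragment:
  C6H5CH2 → C:7 H:7
  CH(CH3) → C:2 H:4
  CH2 → C:1 H:2
  CH(NH2) → C:1 H:3 N:1
  CH2 → C:1 H:2
  CH3 → C:1 H:3
Element totals:
  C: 13
  H: 21
  N: 1

C13H21N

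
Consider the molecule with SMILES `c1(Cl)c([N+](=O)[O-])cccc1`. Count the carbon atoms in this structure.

Atom tally by fragment:
  benzene ring core → C:6 H:6
  (− 2 ring H displaced by substituents)
  + Cl → Cl:1
  + NO2 → N:1 O:2
Element totals:
  C: 6
  H: 4
  Cl: 1
  N: 1
  O: 2

6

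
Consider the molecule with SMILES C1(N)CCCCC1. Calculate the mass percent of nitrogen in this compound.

14.12%

Atom tally by fragment:
  cyclohexane ring core → C:6 H:12
  (− 1 ring H displaced by substituents)
  + NH2 → N:1 H:2
Element totals:
  C: 6
  H: 13
  N: 1
Molecular formula: C6H13N.
Molar mass = 99.177 g/mol.
Mass from N: 1 × 14.007 = 14.007 g/mol.
%N = 14.007 / 99.177 × 100 = 14.12%.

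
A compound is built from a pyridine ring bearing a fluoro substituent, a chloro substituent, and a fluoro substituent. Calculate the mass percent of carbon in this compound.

Atom tally by fragment:
  pyridine ring core → C:5 H:5 N:1
  (− 3 ring H displaced by substituents)
  + F → F:1
  + Cl → Cl:1
  + F → F:1
Element totals:
  C: 5
  H: 2
  Cl: 1
  F: 2
  N: 1
Molecular formula: C5H2ClF2N.
Molar mass = 149.524 g/mol.
Mass from C: 5 × 12.011 = 60.055 g/mol.
%C = 60.055 / 149.524 × 100 = 40.16%.

40.16%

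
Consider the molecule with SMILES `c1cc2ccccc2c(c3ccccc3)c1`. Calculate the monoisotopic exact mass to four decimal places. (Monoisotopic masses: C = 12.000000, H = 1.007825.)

204.0939

Atom tally by fragment:
  naphthalene ring system core → C:10 H:8
  (− 1 ring H displaced by substituents)
  + C6H5 → C:6 H:5
Element totals:
  C: 16
  H: 12
Molecular formula: C16H12.
  M = 16(12.0) + 12(1.007825)
    = 192.000000 + 12.093900 = 204.093900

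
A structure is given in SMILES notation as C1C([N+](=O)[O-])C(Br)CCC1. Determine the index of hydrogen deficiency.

2

Atom tally by fragment:
  cyclohexane ring core → C:6 H:12
  (− 2 ring H displaced by substituents)
  + NO2 → N:1 O:2
  + Br → Br:1
Element totals:
  C: 6
  H: 10
  Br: 1
  N: 1
  O: 2
Molecular formula: C6H10BrNO2.
DoU = (2C + 2 + N − H − X) / 2 = (2·6 + 2 + 1 − 10 − 1) / 2 = 2.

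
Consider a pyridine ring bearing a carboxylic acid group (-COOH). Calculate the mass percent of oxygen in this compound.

25.99%

Atom tally by fragment:
  pyridine ring core → C:5 H:5 N:1
  (− 1 ring H displaced by substituents)
  + COOH → C:1 H:1 O:2
Element totals:
  C: 6
  H: 5
  N: 1
  O: 2
Molecular formula: C6H5NO2.
Molar mass = 123.111 g/mol.
Mass from O: 2 × 15.999 = 31.998 g/mol.
%O = 31.998 / 123.111 × 100 = 25.99%.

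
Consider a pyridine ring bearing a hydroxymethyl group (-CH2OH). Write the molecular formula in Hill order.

C6H7NO

Atom tally by fragment:
  pyridine ring core → C:5 H:5 N:1
  (− 1 ring H displaced by substituents)
  + CH2OH → C:1 H:3 O:1
Element totals:
  C: 6
  H: 7
  N: 1
  O: 1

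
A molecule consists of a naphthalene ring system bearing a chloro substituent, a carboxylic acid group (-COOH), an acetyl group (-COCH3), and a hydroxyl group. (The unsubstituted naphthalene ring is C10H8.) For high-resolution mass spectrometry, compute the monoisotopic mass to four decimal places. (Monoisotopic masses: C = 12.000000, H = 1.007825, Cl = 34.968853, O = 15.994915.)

264.0189

Atom tally by fragment:
  naphthalene ring system core → C:10 H:8
  (− 4 ring H displaced by substituents)
  + Cl → Cl:1
  + COOH → C:1 H:1 O:2
  + COCH3 → C:2 H:3 O:1
  + OH → O:1 H:1
Element totals:
  C: 13
  H: 9
  Cl: 1
  O: 4
Molecular formula: C13H9ClO4.
  M = 13(12.0) + 9(1.007825) + 34.968853 + 4(15.994915)
    = 156.000000 + 9.070425 + 34.968853 + 63.979660 = 264.018938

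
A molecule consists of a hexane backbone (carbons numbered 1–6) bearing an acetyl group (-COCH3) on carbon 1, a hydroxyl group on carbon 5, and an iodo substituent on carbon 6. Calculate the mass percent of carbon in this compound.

Atom tally by fragment:
  CH3COCH2 → C:3 H:5 O:1
  CH2 → C:1 H:2
  CH2 → C:1 H:2
  CH2 → C:1 H:2
  CH(OH) → C:1 H:2 O:1
  CH2I → C:1 H:2 I:1
Element totals:
  C: 8
  H: 15
  I: 1
  O: 2
Molecular formula: C8H15IO2.
Molar mass = 270.110 g/mol.
Mass from C: 8 × 12.011 = 96.088 g/mol.
%C = 96.088 / 270.110 × 100 = 35.57%.

35.57%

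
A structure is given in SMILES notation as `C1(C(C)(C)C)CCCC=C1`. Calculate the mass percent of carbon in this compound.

86.88%

Atom tally by fragment:
  cyclohexene ring core → C:6 H:10
  (− 1 ring H displaced by substituents)
  + C(CH3)3 → C:4 H:9
Element totals:
  C: 10
  H: 18
Molecular formula: C10H18.
Molar mass = 138.254 g/mol.
Mass from C: 10 × 12.011 = 120.110 g/mol.
%C = 120.110 / 138.254 × 100 = 86.88%.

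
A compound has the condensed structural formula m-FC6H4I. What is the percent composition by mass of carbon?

32.46%

Element totals:
  C: 6
  H: 4
  F: 1
  I: 1
Molecular formula: C6H4FI.
Molar mass = 222.000 g/mol.
Mass from C: 6 × 12.011 = 72.066 g/mol.
%C = 72.066 / 222.000 × 100 = 32.46%.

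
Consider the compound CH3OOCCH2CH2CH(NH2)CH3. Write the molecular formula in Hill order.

Atom tally by fragment:
  CH3OOCCH2 → C:3 H:5 O:2
  CH2 → C:1 H:2
  CH(NH2) → C:1 H:3 N:1
  CH3 → C:1 H:3
Element totals:
  C: 6
  H: 13
  N: 1
  O: 2

C6H13NO2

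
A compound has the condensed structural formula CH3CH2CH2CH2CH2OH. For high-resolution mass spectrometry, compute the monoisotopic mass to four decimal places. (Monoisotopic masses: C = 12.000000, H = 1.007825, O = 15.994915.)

Atom tally by fragment:
  CH3 → C:1 H:3
  CH2 → C:1 H:2
  CH2 → C:1 H:2
  CH2 → C:1 H:2
  CH2OH → C:1 H:3 O:1
Element totals:
  C: 5
  H: 12
  O: 1
Molecular formula: C5H12O.
  M = 5(12.0) + 12(1.007825) + 15.994915
    = 60.000000 + 12.093900 + 15.994915 = 88.088815

88.0888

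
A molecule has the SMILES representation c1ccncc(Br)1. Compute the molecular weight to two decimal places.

158.00 g/mol

Atom tally by fragment:
  pyridine ring core → C:5 H:5 N:1
  (− 1 ring H displaced by substituents)
  + Br → Br:1
Element totals:
  C: 5
  H: 4
  Br: 1
  N: 1
Molecular formula: C5H4BrN.
  M = 5(12.011) + 4(1.008) + 79.904 + 14.007
    = 60.055 + 4.032 + 79.904 + 14.007 = 157.998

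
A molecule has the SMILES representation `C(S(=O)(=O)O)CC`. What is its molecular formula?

Atom tally by fragment:
  HO3SCH2 → C:1 H:3 S:1 O:3
  CH2 → C:1 H:2
  CH3 → C:1 H:3
Element totals:
  C: 3
  H: 8
  O: 3
  S: 1

C3H8O3S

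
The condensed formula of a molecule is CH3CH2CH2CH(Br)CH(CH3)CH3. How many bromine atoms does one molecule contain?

Element totals:
  C: 7
  H: 15
  Br: 1

1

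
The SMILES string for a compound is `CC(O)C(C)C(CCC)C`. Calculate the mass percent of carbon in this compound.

Atom tally by fragment:
  CH3 → C:1 H:3
  CH(OH) → C:1 H:2 O:1
  CH(CH3) → C:2 H:4
  CH(CH2CH2CH3) → C:4 H:8
  CH3 → C:1 H:3
Element totals:
  C: 9
  H: 20
  O: 1
Molecular formula: C9H20O.
Molar mass = 144.258 g/mol.
Mass from C: 9 × 12.011 = 108.099 g/mol.
%C = 108.099 / 144.258 × 100 = 74.93%.

74.93%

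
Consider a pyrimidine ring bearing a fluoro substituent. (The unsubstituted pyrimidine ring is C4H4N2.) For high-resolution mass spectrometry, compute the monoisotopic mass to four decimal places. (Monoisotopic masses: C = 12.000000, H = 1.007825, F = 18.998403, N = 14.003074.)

Atom tally by fragment:
  pyrimidine ring core → C:4 H:4 N:2
  (− 1 ring H displaced by substituents)
  + F → F:1
Element totals:
  C: 4
  H: 3
  F: 1
  N: 2
Molecular formula: C4H3FN2.
  M = 4(12.0) + 3(1.007825) + 18.998403 + 2(14.003074)
    = 48.000000 + 3.023475 + 18.998403 + 28.006148 = 98.028026

98.0280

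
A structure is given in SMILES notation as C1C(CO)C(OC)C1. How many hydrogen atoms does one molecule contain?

12

Atom tally by fragment:
  cyclobutane ring core → C:4 H:8
  (− 2 ring H displaced by substituents)
  + CH2OH → C:1 H:3 O:1
  + OCH3 → C:1 H:3 O:1
Element totals:
  C: 6
  H: 12
  O: 2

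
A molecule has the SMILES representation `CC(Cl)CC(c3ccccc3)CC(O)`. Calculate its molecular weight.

Atom tally by fragment:
  CH3 → C:1 H:3
  CH(Cl) → C:1 H:1 Cl:1
  CH2 → C:1 H:2
  CH(C6H5) → C:7 H:6
  CH2 → C:1 H:2
  CH2OH → C:1 H:3 O:1
Element totals:
  C: 12
  H: 17
  Cl: 1
  O: 1
Molecular formula: C12H17ClO.
  M = 12(12.011) + 17(1.008) + 35.45 + 15.999
    = 144.132 + 17.136 + 35.450 + 15.999 = 212.717

212.72 g/mol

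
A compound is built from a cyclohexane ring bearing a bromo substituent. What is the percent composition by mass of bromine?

49.00%

Atom tally by fragment:
  cyclohexane ring core → C:6 H:12
  (− 1 ring H displaced by substituents)
  + Br → Br:1
Element totals:
  C: 6
  H: 11
  Br: 1
Molecular formula: C6H11Br.
Molar mass = 163.058 g/mol.
Mass from Br: 1 × 79.904 = 79.904 g/mol.
%Br = 79.904 / 163.058 × 100 = 49.00%.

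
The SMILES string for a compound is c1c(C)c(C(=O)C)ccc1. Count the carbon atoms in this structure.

9

Atom tally by fragment:
  benzene ring core → C:6 H:6
  (− 2 ring H displaced by substituents)
  + CH3 → C:1 H:3
  + COCH3 → C:2 H:3 O:1
Element totals:
  C: 9
  H: 10
  O: 1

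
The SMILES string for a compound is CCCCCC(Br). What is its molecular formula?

Atom tally by fragment:
  CH3 → C:1 H:3
  CH2 → C:1 H:2
  CH2 → C:1 H:2
  CH2 → C:1 H:2
  CH2 → C:1 H:2
  CH2Br → C:1 H:2 Br:1
Element totals:
  C: 6
  H: 13
  Br: 1

C6H13Br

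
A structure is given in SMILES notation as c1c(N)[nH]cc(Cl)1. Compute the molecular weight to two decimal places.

116.55 g/mol

Atom tally by fragment:
  pyrrole ring core → C:4 H:5 N:1
  (− 2 ring H displaced by substituents)
  + NH2 → N:1 H:2
  + Cl → Cl:1
Element totals:
  C: 4
  H: 5
  Cl: 1
  N: 2
Molecular formula: C4H5ClN2.
  M = 4(12.011) + 5(1.008) + 35.45 + 2(14.007)
    = 48.044 + 5.040 + 35.450 + 28.014 = 116.548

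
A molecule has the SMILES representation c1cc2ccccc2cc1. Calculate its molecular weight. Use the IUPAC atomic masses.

128.17 g/mol

Atom tally by fragment:
  naphthalene ring system core → C:10 H:8
Element totals:
  C: 10
  H: 8
Molecular formula: C10H8.
  M = 10(12.011) + 8(1.008)
    = 120.110 + 8.064 = 128.174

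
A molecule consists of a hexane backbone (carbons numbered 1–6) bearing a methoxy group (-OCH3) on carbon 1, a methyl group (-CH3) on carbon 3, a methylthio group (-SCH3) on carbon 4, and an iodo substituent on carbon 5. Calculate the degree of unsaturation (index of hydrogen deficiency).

0

Atom tally by fragment:
  CH3OCH2 → C:2 H:5 O:1
  CH2 → C:1 H:2
  CH(CH3) → C:2 H:4
  CH(SCH3) → C:2 H:4 S:1
  CH(I) → C:1 H:1 I:1
  CH3 → C:1 H:3
Element totals:
  C: 9
  H: 19
  I: 1
  O: 1
  S: 1
Molecular formula: C9H19IOS.
DoU = (2C + 2 + N − H − X) / 2 = (2·9 + 2 + 0 − 19 − 1) / 2 = 0.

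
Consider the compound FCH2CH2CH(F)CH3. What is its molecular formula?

C4H8F2

Element totals:
  C: 4
  H: 8
  F: 2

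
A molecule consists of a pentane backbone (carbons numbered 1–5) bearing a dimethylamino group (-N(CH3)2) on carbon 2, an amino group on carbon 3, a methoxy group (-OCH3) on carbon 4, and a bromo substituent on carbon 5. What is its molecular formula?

Atom tally by fragment:
  CH3 → C:1 H:3
  CH(N(CH3)2) → C:3 H:7 N:1
  CH(NH2) → C:1 H:3 N:1
  CH(OCH3) → C:2 H:4 O:1
  CH2Br → C:1 H:2 Br:1
Element totals:
  C: 8
  H: 19
  Br: 1
  N: 2
  O: 1

C8H19BrN2O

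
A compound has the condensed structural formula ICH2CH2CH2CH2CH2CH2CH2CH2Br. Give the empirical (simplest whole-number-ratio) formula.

Element totals:
  C: 8
  H: 16
  Br: 1
  I: 1
Molecular formula: C8H16BrI.
gcd of subscripts (1, 8, 16, 1) = 1, so the empirical formula equals the molecular formula.

C8H16BrI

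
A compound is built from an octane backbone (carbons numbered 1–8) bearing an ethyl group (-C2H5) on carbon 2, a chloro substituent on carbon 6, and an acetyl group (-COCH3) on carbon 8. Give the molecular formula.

C12H23ClO

Atom tally by fragment:
  CH3 → C:1 H:3
  CH(C2H5) → C:3 H:6
  CH2 → C:1 H:2
  CH2 → C:1 H:2
  CH2 → C:1 H:2
  CH(Cl) → C:1 H:1 Cl:1
  CH2 → C:1 H:2
  CH2COCH3 → C:3 H:5 O:1
Element totals:
  C: 12
  H: 23
  Cl: 1
  O: 1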